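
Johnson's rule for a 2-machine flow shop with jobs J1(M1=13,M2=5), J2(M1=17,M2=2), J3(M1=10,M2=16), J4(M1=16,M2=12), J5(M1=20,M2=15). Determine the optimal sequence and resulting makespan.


Johnson's rule:
Group 1 (M1≤M2, sort by M1): ['J3']
Group 2 (M1>M2, sort desc M2): ['J5', 'J4', 'J1', 'J2']
Sequence: J3 → J5 → J4 → J1 → J2
Makespan calculation:
  J3: M1 done=10, M2 done=26
  J5: M1 done=30, M2 done=45
  J4: M1 done=46, M2 done=58
  J1: M1 done=59, M2 done=64
  J2: M1 done=76, M2 done=78
= Sequence: J3 → J5 → J4 → J1 → J2, Makespan: 78


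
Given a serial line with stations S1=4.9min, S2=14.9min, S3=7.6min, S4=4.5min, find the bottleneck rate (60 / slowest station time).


Bottleneck = longest station time
Station times: [4.9, 14.9, 7.6, 4.5]
Max = 14.9 min
Rate = 60 / 14.9
= 4.03 units/hour (bottleneck: 14.9min)


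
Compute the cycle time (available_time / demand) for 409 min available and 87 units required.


Cycle time = available time / demand
= 409 / 87
= 4.70 min/unit


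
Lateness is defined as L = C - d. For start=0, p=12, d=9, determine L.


Completion = 0 + 12 = 12
Lateness = C - d = 12 - 9
= 3


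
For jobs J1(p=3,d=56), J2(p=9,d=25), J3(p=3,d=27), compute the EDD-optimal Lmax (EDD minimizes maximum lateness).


EDD order: J2 → J3 → J1
Completion and lateness:
  J2: C=9, d=25, L=9-25=-16
  J3: C=12, d=27, L=12-27=-15
  J1: C=15, d=56, L=15-56=-41
Lmax = max(-16, -15, -41)
= -15


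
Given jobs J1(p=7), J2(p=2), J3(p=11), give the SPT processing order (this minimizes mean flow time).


SPT: sort by shortest processing time
  J2: p=2
  J1: p=7
  J3: p=11
Order: J2 → J1 → J3


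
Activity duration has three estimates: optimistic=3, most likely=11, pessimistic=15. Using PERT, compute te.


te = (o + 4m + p) / 6
= (3 + 4×11 + 15) / 6
= (3 + 44 + 15) / 6
= 62 / 6
= 10.33


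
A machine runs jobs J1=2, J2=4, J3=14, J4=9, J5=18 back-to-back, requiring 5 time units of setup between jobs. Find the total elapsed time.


Makespan = Σ processing + (n-1) × setup
= (2 + 4 + 14 + 9 + 18) + (5-1)×5
= 47 + 20
= 67 time units


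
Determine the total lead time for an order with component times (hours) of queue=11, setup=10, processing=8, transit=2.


Lead time = queue + setup + processing + transit
= 11 + 10 + 8 + 2
= 31 hours


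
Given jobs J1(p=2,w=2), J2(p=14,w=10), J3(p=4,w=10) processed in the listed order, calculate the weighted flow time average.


Completion times:
  J1: C=2, w×C=2×2=4
  J2: C=16, w×C=10×16=160
  J3: C=20, w×C=10×20=200
Sum w×C = 364
Sum w = 22
Weighted avg = 364/22
= 16.55


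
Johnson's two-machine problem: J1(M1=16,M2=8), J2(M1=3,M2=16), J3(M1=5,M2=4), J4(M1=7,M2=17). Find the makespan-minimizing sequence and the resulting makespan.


Johnson's rule:
Group 1 (M1≤M2, sort by M1): ['J2', 'J4']
Group 2 (M1>M2, sort desc M2): ['J1', 'J3']
Sequence: J2 → J4 → J1 → J3
Makespan calculation:
  J2: M1 done=3, M2 done=19
  J4: M1 done=10, M2 done=36
  J1: M1 done=26, M2 done=44
  J3: M1 done=31, M2 done=48
= Sequence: J2 → J4 → J1 → J3, Makespan: 48


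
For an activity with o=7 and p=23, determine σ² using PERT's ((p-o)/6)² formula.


σ² = ((p - o) / 6)² = (p - o)² / 36
= (23 - 7)² / 36
= 16² / 36
= 256 / 36
= 7.1111


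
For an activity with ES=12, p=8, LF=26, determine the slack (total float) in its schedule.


EF = ES + duration = 12 + 8 = 20
LS = LF - duration = 26 - 8 = 18
Total Float = LF - EF = 26 - 20
(or LS - ES = 18 - 12)
= 6


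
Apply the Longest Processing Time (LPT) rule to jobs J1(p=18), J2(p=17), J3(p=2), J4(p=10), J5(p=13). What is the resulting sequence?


LPT: sort by longest processing time first
  J1: p=18
  J2: p=17
  J5: p=13
  J4: p=10
  J3: p=2
Order: J1 → J2 → J5 → J4 → J3


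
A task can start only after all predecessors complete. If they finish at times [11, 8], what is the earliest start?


ES = max of all predecessor completion times
Predecessors: [11, 8]
ES = max(11, 8)
= 11


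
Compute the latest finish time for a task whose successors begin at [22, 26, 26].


LF = min of all successor start times
Successors start at: [22, 26, 26]
LF = min(22, 26, 26)
= 22


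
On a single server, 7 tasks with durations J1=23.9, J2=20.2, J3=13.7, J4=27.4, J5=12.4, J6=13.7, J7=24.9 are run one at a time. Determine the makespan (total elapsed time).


Sequential makespan: sum all processing times
= 23.9 + 20.2 + 13.7 + 27.4 + 12.4 + 13.7 + 24.9
= 136.2 time units


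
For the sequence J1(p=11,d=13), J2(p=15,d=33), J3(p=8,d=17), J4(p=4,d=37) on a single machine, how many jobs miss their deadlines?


Completion vs due date:
  J1: C=11, d=13 → on time
  J2: C=26, d=33 → on time
  J3: C=34, d=17 → TARDY
  J4: C=38, d=37 → TARDY
Tardy jobs: J3, J4
Count = 2


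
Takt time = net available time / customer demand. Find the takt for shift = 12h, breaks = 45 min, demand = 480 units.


Available = 12×60 - 45 = 675 min
Takt time = 675 / 480
= 1.41 min/unit


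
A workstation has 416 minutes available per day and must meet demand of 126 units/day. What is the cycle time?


Cycle time = available time / demand
= 416 / 126
= 3.30 min/unit


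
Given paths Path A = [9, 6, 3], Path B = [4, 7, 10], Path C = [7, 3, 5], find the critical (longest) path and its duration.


Path A: 9 + 6 + 3 = 18
Path B: 4 + 7 + 10 = 21
Path C: 7 + 3 + 5 = 15
Critical path = longest = max(18, 21, 15)
= 21 (Path B)


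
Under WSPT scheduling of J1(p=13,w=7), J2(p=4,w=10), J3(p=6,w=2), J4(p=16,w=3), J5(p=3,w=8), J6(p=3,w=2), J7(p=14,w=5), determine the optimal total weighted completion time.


WSPT order (by p/w): J5 → J2 → J6 → J1 → J7 → J3 → J4
  J5: C=3, w·C=8×3=24
  J2: C=7, w·C=10×7=70
  J6: C=10, w·C=2×10=20
  J1: C=23, w·C=7×23=161
  J7: C=37, w·C=5×37=185
  J3: C=43, w·C=2×43=86
  J4: C=59, w·C=3×59=177
Σ w·C = 723
= 723


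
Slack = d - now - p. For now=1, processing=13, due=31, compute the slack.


Slack = due - current_time - processing
= 31 - 1 - 13
= 17


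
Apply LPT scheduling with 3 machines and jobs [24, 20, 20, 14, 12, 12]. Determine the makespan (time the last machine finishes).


Jobs (LPT sorted): [24, 20, 20, 14, 12, 12]
Machines: 3
  J=24 → Machine 1 (load: 0+24=24)
  J=20 → Machine 2 (load: 0+20=20)
  J=20 → Machine 3 (load: 0+20=20)
  J=14 → Machine 2 (load: 20+14=34)
  J=12 → Machine 3 (load: 20+12=32)
  J=12 → Machine 1 (load: 24+12=36)
Machine loads: [36, 34, 32]
Makespan = max = 36 time units


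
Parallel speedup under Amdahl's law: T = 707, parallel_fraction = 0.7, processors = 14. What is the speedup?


Amdahl's law: T_p = T × ((1-p) + p/N)
= 707 × ((1-0.7) + 0.7/14)
= 707 × (0.30 + 0.0500)
= 707 × 0.3500
= 247.45
Speedup = 707/247.45
= 2.86×


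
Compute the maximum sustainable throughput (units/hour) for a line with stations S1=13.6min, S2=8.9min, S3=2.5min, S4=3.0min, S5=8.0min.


Bottleneck = longest station time
Station times: [13.6, 8.9, 2.5, 3.0, 8.0]
Max = 13.6 min
Rate = 60 / 13.6
= 4.41 units/hour (bottleneck: 13.6min)


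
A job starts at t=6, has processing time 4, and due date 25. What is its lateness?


Completion = 6 + 4 = 10
Lateness = C - d = 10 - 25
= -15


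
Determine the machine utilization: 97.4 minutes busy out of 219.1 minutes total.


Utilization = busy / total × 100
= 97.4 / 219.1 × 100
= 44.5%


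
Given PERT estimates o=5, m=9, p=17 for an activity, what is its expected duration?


te = (o + 4m + p) / 6
= (5 + 4×9 + 17) / 6
= (5 + 36 + 17) / 6
= 58 / 6
= 9.67


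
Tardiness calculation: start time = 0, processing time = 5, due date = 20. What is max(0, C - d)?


Completion = start + processing = 0 + 5 = 5
Tardiness = max(0, C - d) = max(0, 5 - 20)
= max(0, -15)
= 0


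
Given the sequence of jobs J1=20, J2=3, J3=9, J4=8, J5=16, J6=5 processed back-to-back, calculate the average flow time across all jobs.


Completion times:
  J1: completes at 20
  J2: completes at 23
  J3: completes at 32
  J4: completes at 40
  J5: completes at 56
  J6: completes at 61
Sum = 232
Average = 232/6
= 38.67


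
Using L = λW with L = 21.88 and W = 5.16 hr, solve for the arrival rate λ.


Little's law: L = λW → λ = L / W
= 21.88 / 5.16
= 4.24 per hour


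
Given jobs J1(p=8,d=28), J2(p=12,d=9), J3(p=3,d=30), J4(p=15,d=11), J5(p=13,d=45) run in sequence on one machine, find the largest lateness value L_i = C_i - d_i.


Lateness per job (L = C - d):
  J1: C=8, d=28, L=-20
  J2: C=20, d=9, L=11
  J3: C=23, d=30, L=-7
  J4: C=38, d=11, L=27
  J5: C=51, d=45, L=6
Lmax = max(-20, 11, -7, 27, 6)
= 27


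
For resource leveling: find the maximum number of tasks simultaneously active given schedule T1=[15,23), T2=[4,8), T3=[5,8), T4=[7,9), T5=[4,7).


Check each time point for overlaps:
  t=5: 3 tasks active (T2, T3, T5)
Max concurrent = 3


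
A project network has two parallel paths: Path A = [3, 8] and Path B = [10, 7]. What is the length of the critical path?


Path A: 3 + 8 = 11
Path B: 10 + 7 = 17
Critical path = longest = max(11, 17)
= 17 (Path B)


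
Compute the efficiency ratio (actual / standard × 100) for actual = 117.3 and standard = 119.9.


Efficiency = (actual / standard) × 100
= (117.3 / 119.9) × 100
= 97.8%


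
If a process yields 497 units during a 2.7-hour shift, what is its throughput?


Throughput = units / time
= 497 / 2.7
= 184.1 units/hour


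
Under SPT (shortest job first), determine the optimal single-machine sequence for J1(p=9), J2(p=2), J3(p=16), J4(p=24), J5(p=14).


SPT: sort by shortest processing time
  J2: p=2
  J1: p=9
  J5: p=14
  J3: p=16
  J4: p=24
Order: J2 → J1 → J5 → J3 → J4


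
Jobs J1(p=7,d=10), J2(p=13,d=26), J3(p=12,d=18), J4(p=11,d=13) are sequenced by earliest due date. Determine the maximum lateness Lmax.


EDD order: J1 → J4 → J3 → J2
Completion and lateness:
  J1: C=7, d=10, L=7-10=-3
  J4: C=18, d=13, L=18-13=5
  J3: C=30, d=18, L=30-18=12
  J2: C=43, d=26, L=43-26=17
Lmax = max(-3, 5, 12, 17)
= 17


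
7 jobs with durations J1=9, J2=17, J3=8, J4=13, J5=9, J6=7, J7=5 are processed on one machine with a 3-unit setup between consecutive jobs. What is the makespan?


Makespan = Σ processing + (n-1) × setup
= (9 + 17 + 8 + 13 + 9 + 7 + 5) + (7-1)×3
= 68 + 18
= 86 time units


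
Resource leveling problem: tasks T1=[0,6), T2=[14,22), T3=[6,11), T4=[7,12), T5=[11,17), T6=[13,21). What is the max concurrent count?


Check each time point for overlaps:
  t=14: 3 tasks active (T2, T5, T6)
Max concurrent = 3


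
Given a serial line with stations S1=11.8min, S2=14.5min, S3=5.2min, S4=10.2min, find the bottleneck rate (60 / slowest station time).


Bottleneck = longest station time
Station times: [11.8, 14.5, 5.2, 10.2]
Max = 14.5 min
Rate = 60 / 14.5
= 4.14 units/hour (bottleneck: 14.5min)


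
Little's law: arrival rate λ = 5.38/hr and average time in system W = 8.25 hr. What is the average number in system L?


Little's law: L = λ × W
= 5.38 × 8.25
= 44.38


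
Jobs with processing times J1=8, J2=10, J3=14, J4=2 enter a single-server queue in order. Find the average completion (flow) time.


Completion times:
  J1: completes at 8
  J2: completes at 18
  J3: completes at 32
  J4: completes at 34
Sum = 92
Average = 92/4
= 23.00


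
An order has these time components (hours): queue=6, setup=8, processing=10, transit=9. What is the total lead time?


Lead time = queue + setup + processing + transit
= 6 + 8 + 10 + 9
= 33 hours


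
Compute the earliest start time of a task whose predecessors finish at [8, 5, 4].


ES = max of all predecessor completion times
Predecessors: [8, 5, 4]
ES = max(8, 5, 4)
= 8


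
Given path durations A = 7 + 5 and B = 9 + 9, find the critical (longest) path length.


Path A: 7 + 5 = 12
Path B: 9 + 9 = 18
Critical path = longest = max(12, 18)
= 18 (Path B)


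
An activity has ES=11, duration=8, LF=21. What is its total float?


EF = ES + duration = 11 + 8 = 19
LS = LF - duration = 21 - 8 = 13
Total Float = LF - EF = 21 - 19
(or LS - ES = 13 - 11)
= 2


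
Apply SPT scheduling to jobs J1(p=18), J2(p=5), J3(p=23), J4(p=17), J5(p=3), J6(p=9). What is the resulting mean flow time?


SPT order: J5 → J2 → J6 → J4 → J1 → J3
Completion times:
  J5: C=3
  J2: C=8
  J6: C=17
  J4: C=34
  J1: C=52
  J3: C=75
Sum = 189, n = 6
Mean flow = 189/6
= 31.50


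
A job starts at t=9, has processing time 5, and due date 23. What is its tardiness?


Completion = start + processing = 9 + 5 = 14
Tardiness = max(0, C - d) = max(0, 14 - 23)
= max(0, -9)
= 0


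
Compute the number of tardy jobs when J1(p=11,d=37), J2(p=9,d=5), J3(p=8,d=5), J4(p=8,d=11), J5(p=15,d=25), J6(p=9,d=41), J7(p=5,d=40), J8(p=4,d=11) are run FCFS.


Completion vs due date:
  J1: C=11, d=37 → on time
  J2: C=20, d=5 → TARDY
  J3: C=28, d=5 → TARDY
  J4: C=36, d=11 → TARDY
  J5: C=51, d=25 → TARDY
  J6: C=60, d=41 → TARDY
  J7: C=65, d=40 → TARDY
  J8: C=69, d=11 → TARDY
Tardy jobs: J2, J3, J4, J5, J6, J7, J8
Count = 7


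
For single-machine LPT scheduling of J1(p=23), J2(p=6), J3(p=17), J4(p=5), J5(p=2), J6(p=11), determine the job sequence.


LPT: sort by longest processing time first
  J1: p=23
  J3: p=17
  J6: p=11
  J2: p=6
  J4: p=5
  J5: p=2
Order: J1 → J3 → J6 → J2 → J4 → J5


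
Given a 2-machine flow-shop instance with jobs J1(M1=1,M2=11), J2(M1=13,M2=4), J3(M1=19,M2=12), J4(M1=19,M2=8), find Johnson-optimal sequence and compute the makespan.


Johnson's rule:
Group 1 (M1≤M2, sort by M1): ['J1']
Group 2 (M1>M2, sort desc M2): ['J3', 'J4', 'J2']
Sequence: J1 → J3 → J4 → J2
Makespan calculation:
  J1: M1 done=1, M2 done=12
  J3: M1 done=20, M2 done=32
  J4: M1 done=39, M2 done=47
  J2: M1 done=52, M2 done=56
= Sequence: J1 → J3 → J4 → J2, Makespan: 56


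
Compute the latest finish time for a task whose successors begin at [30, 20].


LF = min of all successor start times
Successors start at: [30, 20]
LF = min(30, 20)
= 20


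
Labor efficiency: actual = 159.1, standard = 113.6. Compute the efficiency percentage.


Efficiency = (actual / standard) × 100
= (159.1 / 113.6) × 100
= 140.1%


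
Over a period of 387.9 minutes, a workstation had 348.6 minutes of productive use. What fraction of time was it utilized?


Utilization = busy / total × 100
= 348.6 / 387.9 × 100
= 89.9%


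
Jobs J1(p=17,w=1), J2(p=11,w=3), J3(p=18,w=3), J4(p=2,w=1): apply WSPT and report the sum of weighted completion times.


WSPT order (by p/w): J4 → J2 → J3 → J1
  J4: C=2, w·C=1×2=2
  J2: C=13, w·C=3×13=39
  J3: C=31, w·C=3×31=93
  J1: C=48, w·C=1×48=48
Σ w·C = 182
= 182


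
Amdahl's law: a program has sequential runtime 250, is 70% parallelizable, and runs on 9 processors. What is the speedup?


Amdahl's law: T_p = T × ((1-p) + p/N)
= 250 × ((1-0.7) + 0.7/9)
= 250 × (0.30 + 0.0778)
= 250 × 0.3778
= 94.44
Speedup = 250/94.44
= 2.65×


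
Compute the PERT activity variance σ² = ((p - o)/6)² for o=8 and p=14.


σ² = ((p - o) / 6)² = (p - o)² / 36
= (14 - 8)² / 36
= 6² / 36
= 36 / 36
= 1.0000


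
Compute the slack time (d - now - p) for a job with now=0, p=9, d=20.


Slack = due - current_time - processing
= 20 - 0 - 9
= 11


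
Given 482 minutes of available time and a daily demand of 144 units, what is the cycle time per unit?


Cycle time = available time / demand
= 482 / 144
= 3.35 min/unit


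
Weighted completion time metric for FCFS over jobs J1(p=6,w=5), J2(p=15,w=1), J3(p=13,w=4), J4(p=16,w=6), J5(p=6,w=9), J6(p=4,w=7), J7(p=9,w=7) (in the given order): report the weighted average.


Completion times:
  J1: C=6, w×C=5×6=30
  J2: C=21, w×C=1×21=21
  J3: C=34, w×C=4×34=136
  J4: C=50, w×C=6×50=300
  J5: C=56, w×C=9×56=504
  J6: C=60, w×C=7×60=420
  J7: C=69, w×C=7×69=483
Sum w×C = 1894
Sum w = 39
Weighted avg = 1894/39
= 48.56


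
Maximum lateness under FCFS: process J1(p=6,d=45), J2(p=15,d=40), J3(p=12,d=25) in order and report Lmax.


Lateness per job (L = C - d):
  J1: C=6, d=45, L=-39
  J2: C=21, d=40, L=-19
  J3: C=33, d=25, L=8
Lmax = max(-39, -19, 8)
= 8


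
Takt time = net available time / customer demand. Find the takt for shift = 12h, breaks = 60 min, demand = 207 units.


Available = 12×60 - 60 = 660 min
Takt time = 660 / 207
= 3.19 min/unit


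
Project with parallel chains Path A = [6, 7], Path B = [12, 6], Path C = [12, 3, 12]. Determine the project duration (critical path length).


Path A: 6 + 7 = 13
Path B: 12 + 6 = 18
Path C: 12 + 3 + 12 = 27
Critical path = longest = max(13, 18, 27)
= 27 (Path C)


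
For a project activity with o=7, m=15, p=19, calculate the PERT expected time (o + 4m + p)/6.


te = (o + 4m + p) / 6
= (7 + 4×15 + 19) / 6
= (7 + 60 + 19) / 6
= 86 / 6
= 14.33


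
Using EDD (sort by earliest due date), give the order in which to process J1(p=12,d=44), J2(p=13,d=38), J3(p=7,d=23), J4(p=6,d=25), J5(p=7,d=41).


EDD: sort by earliest due date
  J3: d=23, p=7
  J4: d=25, p=6
  J2: d=38, p=13
  J5: d=41, p=7
  J1: d=44, p=12
Order: J3 → J4 → J2 → J5 → J1


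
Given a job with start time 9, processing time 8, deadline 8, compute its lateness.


Completion = 9 + 8 = 17
Lateness = C - d = 17 - 8
= 9


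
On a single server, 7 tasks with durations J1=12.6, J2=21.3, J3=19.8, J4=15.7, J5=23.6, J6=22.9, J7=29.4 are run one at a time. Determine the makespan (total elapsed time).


Sequential makespan: sum all processing times
= 12.6 + 21.3 + 19.8 + 15.7 + 23.6 + 22.9 + 29.4
= 145.3 time units


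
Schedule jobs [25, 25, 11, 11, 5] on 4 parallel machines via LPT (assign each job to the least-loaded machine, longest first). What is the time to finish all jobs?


Jobs (LPT sorted): [25, 25, 11, 11, 5]
Machines: 4
  J=25 → Machine 1 (load: 0+25=25)
  J=25 → Machine 2 (load: 0+25=25)
  J=11 → Machine 3 (load: 0+11=11)
  J=11 → Machine 4 (load: 0+11=11)
  J=5 → Machine 3 (load: 11+5=16)
Machine loads: [25, 25, 16, 11]
Makespan = max = 25 time units


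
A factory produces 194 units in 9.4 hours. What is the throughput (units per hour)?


Throughput = units / time
= 194 / 9.4
= 20.6 units/hour


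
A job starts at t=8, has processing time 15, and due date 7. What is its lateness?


Completion = 8 + 15 = 23
Lateness = C - d = 23 - 7
= 16


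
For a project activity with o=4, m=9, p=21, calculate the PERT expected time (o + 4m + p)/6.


te = (o + 4m + p) / 6
= (4 + 4×9 + 21) / 6
= (4 + 36 + 21) / 6
= 61 / 6
= 10.17


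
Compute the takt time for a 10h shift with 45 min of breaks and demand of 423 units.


Available = 10×60 - 45 = 555 min
Takt time = 555 / 423
= 1.31 min/unit


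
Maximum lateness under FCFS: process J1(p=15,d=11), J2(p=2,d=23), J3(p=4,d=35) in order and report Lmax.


Lateness per job (L = C - d):
  J1: C=15, d=11, L=4
  J2: C=17, d=23, L=-6
  J3: C=21, d=35, L=-14
Lmax = max(4, -6, -14)
= 4


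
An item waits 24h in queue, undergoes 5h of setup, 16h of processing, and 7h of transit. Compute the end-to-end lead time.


Lead time = queue + setup + processing + transit
= 24 + 5 + 16 + 7
= 52 hours


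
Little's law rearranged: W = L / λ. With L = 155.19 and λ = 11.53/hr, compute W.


Little's law: L = λW → W = L / λ
= 155.19 / 11.53
= 13.46 hours


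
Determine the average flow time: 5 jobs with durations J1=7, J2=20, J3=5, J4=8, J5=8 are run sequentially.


Completion times:
  J1: completes at 7
  J2: completes at 27
  J3: completes at 32
  J4: completes at 40
  J5: completes at 48
Sum = 154
Average = 154/5
= 30.80


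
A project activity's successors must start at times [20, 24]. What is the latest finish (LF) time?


LF = min of all successor start times
Successors start at: [20, 24]
LF = min(20, 24)
= 20


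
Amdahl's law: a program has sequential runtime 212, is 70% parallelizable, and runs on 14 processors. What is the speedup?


Amdahl's law: T_p = T × ((1-p) + p/N)
= 212 × ((1-0.7) + 0.7/14)
= 212 × (0.30 + 0.0500)
= 212 × 0.3500
= 74.20
Speedup = 212/74.20
= 2.86×


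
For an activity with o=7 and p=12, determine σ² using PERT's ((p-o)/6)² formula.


σ² = ((p - o) / 6)² = (p - o)² / 36
= (12 - 7)² / 36
= 5² / 36
= 25 / 36
= 0.6944


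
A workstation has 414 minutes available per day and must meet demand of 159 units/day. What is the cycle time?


Cycle time = available time / demand
= 414 / 159
= 2.60 min/unit


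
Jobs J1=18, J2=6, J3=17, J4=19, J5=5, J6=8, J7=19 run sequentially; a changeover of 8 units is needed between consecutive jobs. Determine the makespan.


Makespan = Σ processing + (n-1) × setup
= (18 + 6 + 17 + 19 + 5 + 8 + 19) + (7-1)×8
= 92 + 48
= 140 time units


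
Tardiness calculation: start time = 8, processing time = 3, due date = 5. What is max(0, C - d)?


Completion = start + processing = 8 + 3 = 11
Tardiness = max(0, C - d) = max(0, 11 - 5)
= max(0, 6)
= 6


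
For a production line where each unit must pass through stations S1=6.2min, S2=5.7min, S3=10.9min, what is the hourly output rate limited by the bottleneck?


Bottleneck = longest station time
Station times: [6.2, 5.7, 10.9]
Max = 10.9 min
Rate = 60 / 10.9
= 5.50 units/hour (bottleneck: 10.9min)


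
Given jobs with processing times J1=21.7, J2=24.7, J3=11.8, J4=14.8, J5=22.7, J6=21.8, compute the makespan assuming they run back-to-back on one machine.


Sequential makespan: sum all processing times
= 21.7 + 24.7 + 11.8 + 14.8 + 22.7 + 21.8
= 117.5 time units


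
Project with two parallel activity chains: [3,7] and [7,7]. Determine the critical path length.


Path A: 3 + 7 = 10
Path B: 7 + 7 = 14
Critical path = longest = max(10, 14)
= 14 (Path B)


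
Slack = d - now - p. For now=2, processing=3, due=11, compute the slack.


Slack = due - current_time - processing
= 11 - 2 - 3
= 6


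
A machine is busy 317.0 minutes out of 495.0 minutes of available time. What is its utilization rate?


Utilization = busy / total × 100
= 317.0 / 495.0 × 100
= 64.0%


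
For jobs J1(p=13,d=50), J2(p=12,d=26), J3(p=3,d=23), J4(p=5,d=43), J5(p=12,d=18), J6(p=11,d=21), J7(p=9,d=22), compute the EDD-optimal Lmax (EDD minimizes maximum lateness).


EDD order: J5 → J6 → J7 → J3 → J2 → J4 → J1
Completion and lateness:
  J5: C=12, d=18, L=12-18=-6
  J6: C=23, d=21, L=23-21=2
  J7: C=32, d=22, L=32-22=10
  J3: C=35, d=23, L=35-23=12
  J2: C=47, d=26, L=47-26=21
  J4: C=52, d=43, L=52-43=9
  J1: C=65, d=50, L=65-50=15
Lmax = max(-6, 2, 10, 12, 21, 9, 15)
= 21


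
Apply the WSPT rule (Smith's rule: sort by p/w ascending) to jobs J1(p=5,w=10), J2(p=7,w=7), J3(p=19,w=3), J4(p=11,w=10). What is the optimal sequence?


WSPT (Smith's rule): sort by p/w ascending
  J1: p/w = 5/10 = 0.500
  J2: p/w = 7/7 = 1.000
  J4: p/w = 11/10 = 1.100
  J3: p/w = 19/3 = 6.333
Order: J1 → J2 → J4 → J3


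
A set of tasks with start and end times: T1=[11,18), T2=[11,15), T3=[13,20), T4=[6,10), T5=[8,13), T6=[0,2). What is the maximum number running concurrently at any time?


Check each time point for overlaps:
  t=11: 3 tasks active (T1, T2, T5)
Max concurrent = 3


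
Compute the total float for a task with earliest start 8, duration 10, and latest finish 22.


EF = ES + duration = 8 + 10 = 18
LS = LF - duration = 22 - 10 = 12
Total Float = LF - EF = 22 - 18
(or LS - ES = 12 - 8)
= 4


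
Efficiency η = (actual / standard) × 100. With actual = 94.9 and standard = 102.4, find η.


Efficiency = (actual / standard) × 100
= (94.9 / 102.4) × 100
= 92.7%


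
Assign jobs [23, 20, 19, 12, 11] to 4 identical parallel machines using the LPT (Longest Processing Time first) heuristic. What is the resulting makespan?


Jobs (LPT sorted): [23, 20, 19, 12, 11]
Machines: 4
  J=23 → Machine 1 (load: 0+23=23)
  J=20 → Machine 2 (load: 0+20=20)
  J=19 → Machine 3 (load: 0+19=19)
  J=12 → Machine 4 (load: 0+12=12)
  J=11 → Machine 4 (load: 12+11=23)
Machine loads: [23, 20, 19, 23]
Makespan = max = 23 time units


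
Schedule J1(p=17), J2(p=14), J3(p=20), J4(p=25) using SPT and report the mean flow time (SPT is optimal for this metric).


SPT order: J2 → J1 → J3 → J4
Completion times:
  J2: C=14
  J1: C=31
  J3: C=51
  J4: C=76
Sum = 172, n = 4
Mean flow = 172/4
= 43.00


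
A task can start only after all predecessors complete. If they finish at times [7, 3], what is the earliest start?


ES = max of all predecessor completion times
Predecessors: [7, 3]
ES = max(7, 3)
= 7


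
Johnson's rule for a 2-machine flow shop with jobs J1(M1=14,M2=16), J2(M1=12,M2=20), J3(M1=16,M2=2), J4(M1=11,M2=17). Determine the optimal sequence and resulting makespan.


Johnson's rule:
Group 1 (M1≤M2, sort by M1): ['J4', 'J2', 'J1']
Group 2 (M1>M2, sort desc M2): ['J3']
Sequence: J4 → J2 → J1 → J3
Makespan calculation:
  J4: M1 done=11, M2 done=28
  J2: M1 done=23, M2 done=48
  J1: M1 done=37, M2 done=64
  J3: M1 done=53, M2 done=66
= Sequence: J4 → J2 → J1 → J3, Makespan: 66


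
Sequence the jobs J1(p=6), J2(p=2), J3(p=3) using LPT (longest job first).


LPT: sort by longest processing time first
  J1: p=6
  J3: p=3
  J2: p=2
Order: J1 → J3 → J2


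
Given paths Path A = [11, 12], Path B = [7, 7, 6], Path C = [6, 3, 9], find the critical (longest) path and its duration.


Path A: 11 + 12 = 23
Path B: 7 + 7 + 6 = 20
Path C: 6 + 3 + 9 = 18
Critical path = longest = max(23, 20, 18)
= 23 (Path A)


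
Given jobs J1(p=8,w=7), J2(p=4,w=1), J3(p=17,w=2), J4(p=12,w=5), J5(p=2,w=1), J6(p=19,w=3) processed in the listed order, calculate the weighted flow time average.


Completion times:
  J1: C=8, w×C=7×8=56
  J2: C=12, w×C=1×12=12
  J3: C=29, w×C=2×29=58
  J4: C=41, w×C=5×41=205
  J5: C=43, w×C=1×43=43
  J6: C=62, w×C=3×62=186
Sum w×C = 560
Sum w = 19
Weighted avg = 560/19
= 29.47


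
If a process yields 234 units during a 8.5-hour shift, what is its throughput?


Throughput = units / time
= 234 / 8.5
= 27.5 units/hour


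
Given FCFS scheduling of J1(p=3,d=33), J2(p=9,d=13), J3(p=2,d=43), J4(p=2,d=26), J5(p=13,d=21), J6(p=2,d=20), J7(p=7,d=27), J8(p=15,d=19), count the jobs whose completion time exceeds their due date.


Completion vs due date:
  J1: C=3, d=33 → on time
  J2: C=12, d=13 → on time
  J3: C=14, d=43 → on time
  J4: C=16, d=26 → on time
  J5: C=29, d=21 → TARDY
  J6: C=31, d=20 → TARDY
  J7: C=38, d=27 → TARDY
  J8: C=53, d=19 → TARDY
Tardy jobs: J5, J6, J7, J8
Count = 4


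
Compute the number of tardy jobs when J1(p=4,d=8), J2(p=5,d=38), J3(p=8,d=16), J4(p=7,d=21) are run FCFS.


Completion vs due date:
  J1: C=4, d=8 → on time
  J2: C=9, d=38 → on time
  J3: C=17, d=16 → TARDY
  J4: C=24, d=21 → TARDY
Tardy jobs: J3, J4
Count = 2


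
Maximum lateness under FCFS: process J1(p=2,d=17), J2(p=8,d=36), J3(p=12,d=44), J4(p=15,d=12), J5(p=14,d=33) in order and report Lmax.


Lateness per job (L = C - d):
  J1: C=2, d=17, L=-15
  J2: C=10, d=36, L=-26
  J3: C=22, d=44, L=-22
  J4: C=37, d=12, L=25
  J5: C=51, d=33, L=18
Lmax = max(-15, -26, -22, 25, 18)
= 25


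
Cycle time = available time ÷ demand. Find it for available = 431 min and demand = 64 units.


Cycle time = available time / demand
= 431 / 64
= 6.73 min/unit


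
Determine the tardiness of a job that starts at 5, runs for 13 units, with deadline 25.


Completion = start + processing = 5 + 13 = 18
Tardiness = max(0, C - d) = max(0, 18 - 25)
= max(0, -7)
= 0


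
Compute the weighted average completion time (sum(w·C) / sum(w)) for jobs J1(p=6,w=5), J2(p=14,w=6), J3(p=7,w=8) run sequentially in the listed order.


Completion times:
  J1: C=6, w×C=5×6=30
  J2: C=20, w×C=6×20=120
  J3: C=27, w×C=8×27=216
Sum w×C = 366
Sum w = 19
Weighted avg = 366/19
= 19.26


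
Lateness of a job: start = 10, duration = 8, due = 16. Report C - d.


Completion = 10 + 8 = 18
Lateness = C - d = 18 - 16
= 2


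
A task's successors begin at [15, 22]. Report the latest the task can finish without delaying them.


LF = min of all successor start times
Successors start at: [15, 22]
LF = min(15, 22)
= 15


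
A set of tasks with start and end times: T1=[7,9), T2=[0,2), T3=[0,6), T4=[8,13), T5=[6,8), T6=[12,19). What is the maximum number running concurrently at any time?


Check each time point for overlaps:
  t=0: 2 tasks active (T2, T3)
Max concurrent = 2


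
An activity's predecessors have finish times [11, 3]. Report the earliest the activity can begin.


ES = max of all predecessor completion times
Predecessors: [11, 3]
ES = max(11, 3)
= 11


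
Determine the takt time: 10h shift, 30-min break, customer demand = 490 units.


Available = 10×60 - 30 = 570 min
Takt time = 570 / 490
= 1.16 min/unit


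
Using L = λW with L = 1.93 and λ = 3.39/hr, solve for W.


Little's law: L = λW → W = L / λ
= 1.93 / 3.39
= 0.57 hours


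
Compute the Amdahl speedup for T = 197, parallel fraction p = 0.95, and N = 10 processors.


Amdahl's law: T_p = T × ((1-p) + p/N)
= 197 × ((1-0.95) + 0.95/10)
= 197 × (0.05 + 0.0950)
= 197 × 0.1450
= 28.57
Speedup = 197/28.57
= 6.90×


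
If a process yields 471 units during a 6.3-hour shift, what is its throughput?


Throughput = units / time
= 471 / 6.3
= 74.8 units/hour


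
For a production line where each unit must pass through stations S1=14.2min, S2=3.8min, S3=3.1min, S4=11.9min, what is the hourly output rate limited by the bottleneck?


Bottleneck = longest station time
Station times: [14.2, 3.8, 3.1, 11.9]
Max = 14.2 min
Rate = 60 / 14.2
= 4.23 units/hour (bottleneck: 14.2min)


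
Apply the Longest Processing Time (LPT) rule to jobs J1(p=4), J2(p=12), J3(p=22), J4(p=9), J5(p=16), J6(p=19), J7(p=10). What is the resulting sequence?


LPT: sort by longest processing time first
  J3: p=22
  J6: p=19
  J5: p=16
  J2: p=12
  J7: p=10
  J4: p=9
  J1: p=4
Order: J3 → J6 → J5 → J2 → J7 → J4 → J1


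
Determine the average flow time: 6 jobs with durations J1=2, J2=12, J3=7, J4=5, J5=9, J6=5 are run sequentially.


Completion times:
  J1: completes at 2
  J2: completes at 14
  J3: completes at 21
  J4: completes at 26
  J5: completes at 35
  J6: completes at 40
Sum = 138
Average = 138/6
= 23.00


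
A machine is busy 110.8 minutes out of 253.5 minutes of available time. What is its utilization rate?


Utilization = busy / total × 100
= 110.8 / 253.5 × 100
= 43.7%


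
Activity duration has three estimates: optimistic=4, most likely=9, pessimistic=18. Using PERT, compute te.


te = (o + 4m + p) / 6
= (4 + 4×9 + 18) / 6
= (4 + 36 + 18) / 6
= 58 / 6
= 9.67


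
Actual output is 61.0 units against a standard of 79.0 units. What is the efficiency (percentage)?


Efficiency = (actual / standard) × 100
= (61.0 / 79.0) × 100
= 77.2%


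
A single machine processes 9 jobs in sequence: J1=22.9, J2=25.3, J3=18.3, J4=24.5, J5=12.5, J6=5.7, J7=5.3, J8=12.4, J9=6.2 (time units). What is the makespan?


Sequential makespan: sum all processing times
= 22.9 + 25.3 + 18.3 + 24.5 + 12.5 + 5.7 + 5.3 + 12.4 + 6.2
= 133.1 time units


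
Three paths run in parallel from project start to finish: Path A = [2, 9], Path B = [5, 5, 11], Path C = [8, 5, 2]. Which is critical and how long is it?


Path A: 2 + 9 = 11
Path B: 5 + 5 + 11 = 21
Path C: 8 + 5 + 2 = 15
Critical path = longest = max(11, 21, 15)
= 21 (Path B)


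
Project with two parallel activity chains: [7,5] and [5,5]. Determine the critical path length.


Path A: 7 + 5 = 12
Path B: 5 + 5 = 10
Critical path = longest = max(12, 10)
= 12 (Path A)


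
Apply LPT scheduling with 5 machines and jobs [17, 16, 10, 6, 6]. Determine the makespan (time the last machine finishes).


Jobs (LPT sorted): [17, 16, 10, 6, 6]
Machines: 5
  J=17 → Machine 1 (load: 0+17=17)
  J=16 → Machine 2 (load: 0+16=16)
  J=10 → Machine 3 (load: 0+10=10)
  J=6 → Machine 4 (load: 0+6=6)
  J=6 → Machine 5 (load: 0+6=6)
Machine loads: [17, 16, 10, 6, 6]
Makespan = max = 17 time units


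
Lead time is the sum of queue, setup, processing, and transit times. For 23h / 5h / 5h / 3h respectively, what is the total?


Lead time = queue + setup + processing + transit
= 23 + 5 + 5 + 3
= 36 hours


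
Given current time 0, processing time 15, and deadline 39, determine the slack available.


Slack = due - current_time - processing
= 39 - 0 - 15
= 24


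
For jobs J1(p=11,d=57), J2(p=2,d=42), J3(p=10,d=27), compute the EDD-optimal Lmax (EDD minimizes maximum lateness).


EDD order: J3 → J2 → J1
Completion and lateness:
  J3: C=10, d=27, L=10-27=-17
  J2: C=12, d=42, L=12-42=-30
  J1: C=23, d=57, L=23-57=-34
Lmax = max(-17, -30, -34)
= -17


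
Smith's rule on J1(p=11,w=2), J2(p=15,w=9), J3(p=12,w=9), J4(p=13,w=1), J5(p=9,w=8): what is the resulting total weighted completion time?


WSPT order (by p/w): J5 → J3 → J2 → J1 → J4
  J5: C=9, w·C=8×9=72
  J3: C=21, w·C=9×21=189
  J2: C=36, w·C=9×36=324
  J1: C=47, w·C=2×47=94
  J4: C=60, w·C=1×60=60
Σ w·C = 739
= 739


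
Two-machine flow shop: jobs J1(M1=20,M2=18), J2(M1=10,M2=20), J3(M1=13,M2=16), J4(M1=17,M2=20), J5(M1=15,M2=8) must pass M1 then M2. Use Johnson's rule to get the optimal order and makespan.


Johnson's rule:
Group 1 (M1≤M2, sort by M1): ['J2', 'J3', 'J4']
Group 2 (M1>M2, sort desc M2): ['J1', 'J5']
Sequence: J2 → J3 → J4 → J1 → J5
Makespan calculation:
  J2: M1 done=10, M2 done=30
  J3: M1 done=23, M2 done=46
  J4: M1 done=40, M2 done=66
  J1: M1 done=60, M2 done=84
  J5: M1 done=75, M2 done=92
= Sequence: J2 → J3 → J4 → J1 → J5, Makespan: 92


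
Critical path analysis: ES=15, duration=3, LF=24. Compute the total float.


EF = ES + duration = 15 + 3 = 18
LS = LF - duration = 24 - 3 = 21
Total Float = LF - EF = 24 - 18
(or LS - ES = 21 - 15)
= 6


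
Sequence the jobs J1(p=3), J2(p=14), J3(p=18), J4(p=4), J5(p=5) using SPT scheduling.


SPT: sort by shortest processing time
  J1: p=3
  J4: p=4
  J5: p=5
  J2: p=14
  J3: p=18
Order: J1 → J4 → J5 → J2 → J3


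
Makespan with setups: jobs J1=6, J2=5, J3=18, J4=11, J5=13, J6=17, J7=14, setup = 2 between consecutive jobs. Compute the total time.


Makespan = Σ processing + (n-1) × setup
= (6 + 5 + 18 + 11 + 13 + 17 + 14) + (7-1)×2
= 84 + 12
= 96 time units


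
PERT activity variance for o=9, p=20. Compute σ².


σ² = ((p - o) / 6)² = (p - o)² / 36
= (20 - 9)² / 36
= 11² / 36
= 121 / 36
= 3.3611


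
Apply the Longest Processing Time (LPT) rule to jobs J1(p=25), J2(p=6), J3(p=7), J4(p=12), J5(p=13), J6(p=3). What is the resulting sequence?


LPT: sort by longest processing time first
  J1: p=25
  J5: p=13
  J4: p=12
  J3: p=7
  J2: p=6
  J6: p=3
Order: J1 → J5 → J4 → J3 → J2 → J6


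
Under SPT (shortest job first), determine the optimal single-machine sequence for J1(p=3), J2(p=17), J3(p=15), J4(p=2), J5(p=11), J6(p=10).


SPT: sort by shortest processing time
  J4: p=2
  J1: p=3
  J6: p=10
  J5: p=11
  J3: p=15
  J2: p=17
Order: J4 → J1 → J6 → J5 → J3 → J2


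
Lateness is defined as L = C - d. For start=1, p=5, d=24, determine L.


Completion = 1 + 5 = 6
Lateness = C - d = 6 - 24
= -18


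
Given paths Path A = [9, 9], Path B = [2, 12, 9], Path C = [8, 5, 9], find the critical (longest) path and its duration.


Path A: 9 + 9 = 18
Path B: 2 + 12 + 9 = 23
Path C: 8 + 5 + 9 = 22
Critical path = longest = max(18, 23, 22)
= 23 (Path B)


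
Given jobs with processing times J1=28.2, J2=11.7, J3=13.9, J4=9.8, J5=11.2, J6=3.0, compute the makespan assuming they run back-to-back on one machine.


Sequential makespan: sum all processing times
= 28.2 + 11.7 + 13.9 + 9.8 + 11.2 + 3.0
= 77.8 time units


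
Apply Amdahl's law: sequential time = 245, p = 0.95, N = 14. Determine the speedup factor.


Amdahl's law: T_p = T × ((1-p) + p/N)
= 245 × ((1-0.95) + 0.95/14)
= 245 × (0.05 + 0.0679)
= 245 × 0.1179
= 28.88
Speedup = 245/28.88
= 8.48×


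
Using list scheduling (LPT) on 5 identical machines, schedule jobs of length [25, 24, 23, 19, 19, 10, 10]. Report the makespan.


Jobs (LPT sorted): [25, 24, 23, 19, 19, 10, 10]
Machines: 5
  J=25 → Machine 1 (load: 0+25=25)
  J=24 → Machine 2 (load: 0+24=24)
  J=23 → Machine 3 (load: 0+23=23)
  J=19 → Machine 4 (load: 0+19=19)
  J=19 → Machine 5 (load: 0+19=19)
  J=10 → Machine 4 (load: 19+10=29)
  J=10 → Machine 5 (load: 19+10=29)
Machine loads: [25, 24, 23, 29, 29]
Makespan = max = 29 time units


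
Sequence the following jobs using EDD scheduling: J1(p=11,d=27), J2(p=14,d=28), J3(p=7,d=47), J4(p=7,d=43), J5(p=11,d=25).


EDD: sort by earliest due date
  J5: d=25, p=11
  J1: d=27, p=11
  J2: d=28, p=14
  J4: d=43, p=7
  J3: d=47, p=7
Order: J5 → J1 → J2 → J4 → J3


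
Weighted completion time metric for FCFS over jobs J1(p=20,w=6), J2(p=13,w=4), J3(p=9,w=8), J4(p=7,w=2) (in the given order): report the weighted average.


Completion times:
  J1: C=20, w×C=6×20=120
  J2: C=33, w×C=4×33=132
  J3: C=42, w×C=8×42=336
  J4: C=49, w×C=2×49=98
Sum w×C = 686
Sum w = 20
Weighted avg = 686/20
= 34.30


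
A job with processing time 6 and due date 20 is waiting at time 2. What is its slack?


Slack = due - current_time - processing
= 20 - 2 - 6
= 12


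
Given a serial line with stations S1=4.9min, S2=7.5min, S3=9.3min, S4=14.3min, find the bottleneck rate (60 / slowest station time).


Bottleneck = longest station time
Station times: [4.9, 7.5, 9.3, 14.3]
Max = 14.3 min
Rate = 60 / 14.3
= 4.20 units/hour (bottleneck: 14.3min)


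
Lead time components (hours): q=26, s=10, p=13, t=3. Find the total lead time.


Lead time = queue + setup + processing + transit
= 26 + 10 + 13 + 3
= 52 hours


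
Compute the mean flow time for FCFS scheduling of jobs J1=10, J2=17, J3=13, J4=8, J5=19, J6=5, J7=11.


Completion times:
  J1: completes at 10
  J2: completes at 27
  J3: completes at 40
  J4: completes at 48
  J5: completes at 67
  J6: completes at 72
  J7: completes at 83
Sum = 347
Average = 347/7
= 49.57


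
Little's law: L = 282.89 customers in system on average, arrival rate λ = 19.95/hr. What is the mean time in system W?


Little's law: L = λW → W = L / λ
= 282.89 / 19.95
= 14.18 hours


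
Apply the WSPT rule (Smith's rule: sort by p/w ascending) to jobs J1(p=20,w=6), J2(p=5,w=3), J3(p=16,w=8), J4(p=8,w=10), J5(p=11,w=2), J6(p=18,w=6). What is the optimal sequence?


WSPT (Smith's rule): sort by p/w ascending
  J4: p/w = 8/10 = 0.800
  J2: p/w = 5/3 = 1.667
  J3: p/w = 16/8 = 2.000
  J6: p/w = 18/6 = 3.000
  J1: p/w = 20/6 = 3.333
  J5: p/w = 11/2 = 5.500
Order: J4 → J2 → J3 → J6 → J1 → J5


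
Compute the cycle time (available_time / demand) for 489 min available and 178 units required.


Cycle time = available time / demand
= 489 / 178
= 2.75 min/unit


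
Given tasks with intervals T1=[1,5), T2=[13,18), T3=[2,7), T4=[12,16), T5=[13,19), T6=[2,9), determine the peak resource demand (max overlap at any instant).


Check each time point for overlaps:
  t=2: 3 tasks active (T1, T3, T6)
Max concurrent = 3


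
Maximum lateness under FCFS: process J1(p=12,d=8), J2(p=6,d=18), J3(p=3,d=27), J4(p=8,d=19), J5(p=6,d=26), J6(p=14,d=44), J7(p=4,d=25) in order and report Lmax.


Lateness per job (L = C - d):
  J1: C=12, d=8, L=4
  J2: C=18, d=18, L=0
  J3: C=21, d=27, L=-6
  J4: C=29, d=19, L=10
  J5: C=35, d=26, L=9
  J6: C=49, d=44, L=5
  J7: C=53, d=25, L=28
Lmax = max(4, 0, -6, 10, 9, 5, 28)
= 28


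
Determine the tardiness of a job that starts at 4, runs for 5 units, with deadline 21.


Completion = start + processing = 4 + 5 = 9
Tardiness = max(0, C - d) = max(0, 9 - 21)
= max(0, -12)
= 0
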